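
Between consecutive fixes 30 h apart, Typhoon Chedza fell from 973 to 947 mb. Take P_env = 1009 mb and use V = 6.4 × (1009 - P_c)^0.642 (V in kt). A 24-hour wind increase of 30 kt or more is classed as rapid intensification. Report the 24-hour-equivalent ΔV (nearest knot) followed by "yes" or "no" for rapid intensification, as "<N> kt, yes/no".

V₁: ΔP = 36, V ≈ 6.4 × 36^0.642 ≈ 63.87 kt.
V₂: ΔP = 62, V ≈ 6.4 × 62^0.642 ≈ 90.55 kt.
ΔV over 30 h = 26.68 kt → 24 h equivalent = 26.68 × 24/30 ≈ 21.34 kt.
21 kt < 30 kt ⇒ not rapid intensification.

21 kt, no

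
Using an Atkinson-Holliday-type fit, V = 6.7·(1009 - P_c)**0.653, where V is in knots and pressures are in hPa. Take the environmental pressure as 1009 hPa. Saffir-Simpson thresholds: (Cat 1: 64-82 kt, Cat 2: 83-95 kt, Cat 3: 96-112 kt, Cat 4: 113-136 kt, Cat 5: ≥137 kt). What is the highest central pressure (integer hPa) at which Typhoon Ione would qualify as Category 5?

907 hPa

Category 5 begins at V = 137 kt.
Required ΔP = (137/6.7)^(1/0.653) = 20.448^1.531 ≈ 101.65 hPa.
P_c ≤ 1009 − 101.65 = 907.35, so the highest integer P_c is 907 hPa.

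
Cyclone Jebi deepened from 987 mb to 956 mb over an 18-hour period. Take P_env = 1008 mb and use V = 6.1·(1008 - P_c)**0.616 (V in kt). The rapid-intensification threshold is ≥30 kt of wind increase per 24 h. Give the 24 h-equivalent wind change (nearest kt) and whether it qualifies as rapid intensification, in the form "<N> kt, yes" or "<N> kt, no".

V₁: ΔP = 21, V ≈ 6.1 × 21^0.616 ≈ 39.79 kt.
V₂: ΔP = 52, V ≈ 6.1 × 52^0.616 ≈ 69.56 kt.
ΔV over 18 h = 29.77 kt → 24 h equivalent = 29.77 × 24/18 ≈ 39.69 kt.
40 kt ≥ 30 kt ⇒ rapid intensification.

40 kt, yes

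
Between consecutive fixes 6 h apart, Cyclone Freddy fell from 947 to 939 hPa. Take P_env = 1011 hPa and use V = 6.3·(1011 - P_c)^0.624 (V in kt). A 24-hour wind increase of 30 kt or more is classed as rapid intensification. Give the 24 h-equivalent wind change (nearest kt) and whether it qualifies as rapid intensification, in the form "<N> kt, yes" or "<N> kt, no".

26 kt, no

V₁: ΔP = 64, V ≈ 6.3 × 64^0.624 ≈ 84.41 kt.
V₂: ΔP = 72, V ≈ 6.3 × 72^0.624 ≈ 90.85 kt.
ΔV over 6 h = 6.44 kt → 24 h equivalent = 6.44 × 24/6 ≈ 25.76 kt.
26 kt < 30 kt ⇒ not rapid intensification.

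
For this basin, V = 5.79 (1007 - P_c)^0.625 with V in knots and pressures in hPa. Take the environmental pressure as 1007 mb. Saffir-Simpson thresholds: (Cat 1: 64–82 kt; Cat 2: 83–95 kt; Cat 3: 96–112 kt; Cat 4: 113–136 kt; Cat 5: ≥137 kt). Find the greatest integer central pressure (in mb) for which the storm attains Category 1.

Category 1 begins at V = 64 kt.
Required ΔP = (64/5.79)^(1/0.625) = 11.054^1.600 ≈ 46.73 mb.
P_c ≤ 1007 − 46.73 = 960.27, so the highest integer P_c is 960 mb.

960 mb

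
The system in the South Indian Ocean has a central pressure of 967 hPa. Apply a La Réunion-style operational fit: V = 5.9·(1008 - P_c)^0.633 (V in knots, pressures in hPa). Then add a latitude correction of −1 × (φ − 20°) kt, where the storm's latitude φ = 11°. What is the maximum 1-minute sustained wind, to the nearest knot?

71 kt

ΔP = 1008 − 967 = 41 hPa.
41^0.633 ≈ 10.493.
V ≈ 5.9 × 10.493 ≈ 61.9 kt.
Latitude correction: −1 × (11 − 20) = 9 kt.
Corrected V ≈ 70.9 kt → 71 kt.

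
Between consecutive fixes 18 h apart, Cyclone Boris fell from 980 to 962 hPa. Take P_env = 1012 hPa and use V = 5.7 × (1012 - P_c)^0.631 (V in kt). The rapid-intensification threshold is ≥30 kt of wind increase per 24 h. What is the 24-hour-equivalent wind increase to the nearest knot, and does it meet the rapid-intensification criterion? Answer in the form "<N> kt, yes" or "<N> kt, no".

22 kt, no

V₁: ΔP = 32, V ≈ 5.7 × 32^0.631 ≈ 50.77 kt.
V₂: ΔP = 50, V ≈ 5.7 × 50^0.631 ≈ 67.29 kt.
ΔV over 18 h = 16.52 kt → 24 h equivalent = 16.52 × 24/18 ≈ 22.03 kt.
22 kt < 30 kt ⇒ not rapid intensification.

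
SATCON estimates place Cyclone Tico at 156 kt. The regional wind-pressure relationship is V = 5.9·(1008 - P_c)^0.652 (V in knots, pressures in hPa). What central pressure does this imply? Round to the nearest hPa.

ΔP = (V / 5.9)^(1/0.652) = (156/5.9)^1.534.
156/5.9 = 26.441; 26.441^1.534 ≈ 151.84 hPa.
P_c = 1008 − 151.84 = 856.16 ≈ 856 hPa.

856 hPa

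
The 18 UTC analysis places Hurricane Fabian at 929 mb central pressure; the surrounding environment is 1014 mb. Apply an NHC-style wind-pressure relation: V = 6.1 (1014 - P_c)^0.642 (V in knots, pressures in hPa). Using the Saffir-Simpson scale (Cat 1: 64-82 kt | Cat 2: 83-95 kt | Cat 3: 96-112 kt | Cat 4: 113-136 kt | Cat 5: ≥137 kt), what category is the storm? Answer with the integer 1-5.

ΔP = 1014 − 929 = 85 mb.
V ≈ 6.1 × 85^0.642 = 6.1 × 17.33 ≈ 106 kt.
106 kt falls in the Category 3 band.

3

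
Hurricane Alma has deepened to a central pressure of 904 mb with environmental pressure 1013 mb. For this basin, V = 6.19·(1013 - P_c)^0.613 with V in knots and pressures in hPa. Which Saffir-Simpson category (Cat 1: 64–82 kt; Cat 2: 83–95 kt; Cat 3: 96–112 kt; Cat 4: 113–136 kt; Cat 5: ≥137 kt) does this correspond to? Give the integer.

3

ΔP = 1013 − 904 = 109 mb.
V ≈ 6.19 × 109^0.613 = 6.19 × 17.74 ≈ 110 kt.
110 kt falls in the Category 3 band.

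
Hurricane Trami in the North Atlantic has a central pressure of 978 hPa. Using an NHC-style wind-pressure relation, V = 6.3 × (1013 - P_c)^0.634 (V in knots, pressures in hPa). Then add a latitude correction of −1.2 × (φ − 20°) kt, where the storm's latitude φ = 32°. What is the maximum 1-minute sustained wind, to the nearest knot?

46 kt

ΔP = 1013 − 978 = 35 hPa.
35^0.634 ≈ 9.527.
V ≈ 6.3 × 9.527 ≈ 60.0 kt.
Latitude correction: −1.2 × (32 − 20) = -14.4 kt.
Corrected V ≈ 45.6 kt → 46 kt.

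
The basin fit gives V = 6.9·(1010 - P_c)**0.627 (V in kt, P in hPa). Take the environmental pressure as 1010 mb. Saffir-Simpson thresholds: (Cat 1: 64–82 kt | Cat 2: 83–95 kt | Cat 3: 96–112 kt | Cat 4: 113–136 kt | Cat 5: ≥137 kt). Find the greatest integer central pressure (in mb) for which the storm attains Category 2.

Category 2 begins at V = 83 kt.
Required ΔP = (83/6.9)^(1/0.627) = 12.029^1.595 ≈ 52.83 mb.
P_c ≤ 1010 − 52.83 = 957.17, so the highest integer P_c is 957 mb.

957 mb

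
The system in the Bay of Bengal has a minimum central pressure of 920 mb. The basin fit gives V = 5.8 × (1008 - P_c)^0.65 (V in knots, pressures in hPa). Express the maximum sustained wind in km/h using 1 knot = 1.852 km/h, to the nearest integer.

ΔP = 1008 − 920 = 88 mb.
V ≈ 5.8 × 88^0.65 = 5.8 × 18.362 ≈ 106.498 kt.
106.498 × 1.852 ≈ 197.23 km/h → 197 km/h.

197 km/h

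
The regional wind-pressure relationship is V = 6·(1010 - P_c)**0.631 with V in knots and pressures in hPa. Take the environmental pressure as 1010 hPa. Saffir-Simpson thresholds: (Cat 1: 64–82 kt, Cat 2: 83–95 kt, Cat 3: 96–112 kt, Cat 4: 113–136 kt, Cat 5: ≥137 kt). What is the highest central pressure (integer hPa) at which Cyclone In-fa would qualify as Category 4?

Category 4 begins at V = 113 kt.
Required ΔP = (113/6)^(1/0.631) = 18.833^1.585 ≈ 104.83 hPa.
P_c ≤ 1010 − 104.83 = 905.17, so the highest integer P_c is 905 hPa.

905 hPa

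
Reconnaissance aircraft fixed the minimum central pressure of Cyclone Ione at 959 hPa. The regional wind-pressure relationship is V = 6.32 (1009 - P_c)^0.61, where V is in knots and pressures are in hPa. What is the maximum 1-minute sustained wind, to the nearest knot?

ΔP = 1009 − 959 = 50 hPa.
50^0.61 ≈ 10.874.
V ≈ 6.32 × 10.874 ≈ 68.7 kt.

69 kt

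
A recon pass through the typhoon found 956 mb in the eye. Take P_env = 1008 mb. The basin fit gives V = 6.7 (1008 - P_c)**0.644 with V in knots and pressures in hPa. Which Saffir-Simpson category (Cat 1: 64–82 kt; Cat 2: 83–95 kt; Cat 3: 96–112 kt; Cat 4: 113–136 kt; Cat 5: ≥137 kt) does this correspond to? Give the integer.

2

ΔP = 1008 − 956 = 52 mb.
V ≈ 6.7 × 52^0.644 = 6.7 × 12.74 ≈ 85 kt.
85 kt falls in the Category 2 band.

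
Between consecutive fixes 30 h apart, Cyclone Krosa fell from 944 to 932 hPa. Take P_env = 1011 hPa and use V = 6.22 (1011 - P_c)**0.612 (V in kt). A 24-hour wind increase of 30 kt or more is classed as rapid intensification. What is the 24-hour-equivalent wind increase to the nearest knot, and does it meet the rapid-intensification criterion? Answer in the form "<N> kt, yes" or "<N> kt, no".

V₁: ΔP = 67, V ≈ 6.22 × 67^0.612 ≈ 81.54 kt.
V₂: ΔP = 79, V ≈ 6.22 × 79^0.612 ≈ 90.19 kt.
ΔV over 30 h = 8.65 kt → 24 h equivalent = 8.65 × 24/30 ≈ 6.92 kt.
7 kt < 30 kt ⇒ not rapid intensification.

7 kt, no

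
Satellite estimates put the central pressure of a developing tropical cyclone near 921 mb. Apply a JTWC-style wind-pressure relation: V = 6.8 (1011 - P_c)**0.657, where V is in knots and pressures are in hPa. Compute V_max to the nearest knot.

ΔP = 1011 − 921 = 90 mb.
90^0.657 ≈ 19.228.
V ≈ 6.8 × 19.228 ≈ 130.8 kt.

131 kt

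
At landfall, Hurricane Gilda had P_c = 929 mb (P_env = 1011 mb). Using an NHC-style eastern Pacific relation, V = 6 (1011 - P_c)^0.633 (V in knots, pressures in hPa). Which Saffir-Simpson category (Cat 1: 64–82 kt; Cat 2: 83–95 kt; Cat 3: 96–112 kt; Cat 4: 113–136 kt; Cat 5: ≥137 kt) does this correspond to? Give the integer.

ΔP = 1011 − 929 = 82 mb.
V ≈ 6 × 82^0.633 = 6 × 16.27 ≈ 98 kt.
98 kt falls in the Category 3 band.

3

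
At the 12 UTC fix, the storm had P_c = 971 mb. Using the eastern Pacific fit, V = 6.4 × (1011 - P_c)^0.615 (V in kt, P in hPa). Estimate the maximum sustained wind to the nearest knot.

62 kt

ΔP = 1011 − 971 = 40 mb.
40^0.615 ≈ 9.666.
V ≈ 6.4 × 9.666 ≈ 61.9 kt.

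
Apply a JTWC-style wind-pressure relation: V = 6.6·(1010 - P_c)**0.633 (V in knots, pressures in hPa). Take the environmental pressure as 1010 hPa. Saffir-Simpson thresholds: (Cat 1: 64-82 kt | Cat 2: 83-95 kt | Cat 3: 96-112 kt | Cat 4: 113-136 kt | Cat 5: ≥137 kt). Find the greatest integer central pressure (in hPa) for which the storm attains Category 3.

Category 3 begins at V = 96 kt.
Required ΔP = (96/6.6)^(1/0.633) = 14.545^1.580 ≈ 68.68 hPa.
P_c ≤ 1010 − 68.68 = 941.32, so the highest integer P_c is 941 hPa.

941 hPa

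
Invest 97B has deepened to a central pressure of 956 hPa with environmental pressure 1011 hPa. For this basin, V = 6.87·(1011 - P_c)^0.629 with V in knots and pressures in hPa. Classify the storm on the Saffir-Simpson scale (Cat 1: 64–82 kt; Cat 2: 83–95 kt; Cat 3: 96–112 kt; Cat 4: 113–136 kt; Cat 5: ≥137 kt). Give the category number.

ΔP = 1011 − 956 = 55 hPa.
V ≈ 6.87 × 55^0.629 = 6.87 × 12.44 ≈ 85 kt.
85 kt falls in the Category 2 band.

2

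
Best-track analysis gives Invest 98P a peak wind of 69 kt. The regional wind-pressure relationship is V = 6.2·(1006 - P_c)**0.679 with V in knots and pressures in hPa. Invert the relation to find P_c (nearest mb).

971 mb

ΔP = (V / 6.2)^(1/0.679) = (69/6.2)^1.473.
69/6.2 = 11.129; 11.129^1.473 ≈ 34.77 mb.
P_c = 1006 − 34.77 = 971.23 ≈ 971 mb.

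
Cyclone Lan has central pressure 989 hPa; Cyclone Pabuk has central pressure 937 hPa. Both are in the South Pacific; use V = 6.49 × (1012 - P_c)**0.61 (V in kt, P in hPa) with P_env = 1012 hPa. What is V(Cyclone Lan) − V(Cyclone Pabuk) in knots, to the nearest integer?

-46 kt

Cyclone Lan: ΔP = 23; V ≈ 6.49 × 23^0.61 ≈ 43.94 kt.
Cyclone Pabuk: ΔP = 75; V ≈ 6.49 × 75^0.61 ≈ 90.37 kt.
Difference ≈ 43.94 − 90.37 = -46.43 → -46 kt.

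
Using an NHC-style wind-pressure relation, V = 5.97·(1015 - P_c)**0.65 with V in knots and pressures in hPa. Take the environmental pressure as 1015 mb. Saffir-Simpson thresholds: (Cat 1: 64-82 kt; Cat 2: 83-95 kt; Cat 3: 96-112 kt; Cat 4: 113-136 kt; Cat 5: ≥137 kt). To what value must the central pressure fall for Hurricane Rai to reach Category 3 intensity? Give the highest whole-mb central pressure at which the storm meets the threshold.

Category 3 begins at V = 96 kt.
Required ΔP = (96/5.97)^(1/0.65) = 16.080^1.538 ≈ 71.75 mb.
P_c ≤ 1015 − 71.75 = 943.25, so the highest integer P_c is 943 mb.

943 mb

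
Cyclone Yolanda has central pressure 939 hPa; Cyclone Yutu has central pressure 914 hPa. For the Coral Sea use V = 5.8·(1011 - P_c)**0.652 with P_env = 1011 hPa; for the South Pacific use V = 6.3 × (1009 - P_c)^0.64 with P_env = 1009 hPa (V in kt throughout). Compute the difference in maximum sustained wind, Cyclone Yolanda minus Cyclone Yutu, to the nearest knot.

Cyclone Yolanda: ΔP = 72; V ≈ 5.8 × 72^0.652 ≈ 94.28 kt.
Cyclone Yutu: ΔP = 95; V ≈ 6.3 × 95^0.64 ≈ 116.17 kt.
Difference ≈ 94.28 − 116.17 = -21.89 → -22 kt.

-22 kt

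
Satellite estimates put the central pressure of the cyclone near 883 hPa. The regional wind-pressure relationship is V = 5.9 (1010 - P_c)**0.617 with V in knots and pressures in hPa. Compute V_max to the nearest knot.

ΔP = 1010 − 883 = 127 hPa.
127^0.617 ≈ 19.863.
V ≈ 5.9 × 19.863 ≈ 117.2 kt.

117 kt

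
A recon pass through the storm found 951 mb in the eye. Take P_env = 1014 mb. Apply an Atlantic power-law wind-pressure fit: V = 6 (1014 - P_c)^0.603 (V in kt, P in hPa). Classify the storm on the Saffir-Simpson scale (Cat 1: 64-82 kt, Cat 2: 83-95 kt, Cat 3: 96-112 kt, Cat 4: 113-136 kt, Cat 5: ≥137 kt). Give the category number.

ΔP = 1014 − 951 = 63 mb.
V ≈ 6 × 63^0.603 = 6 × 12.16 ≈ 73 kt.
73 kt falls in the Category 1 band.

1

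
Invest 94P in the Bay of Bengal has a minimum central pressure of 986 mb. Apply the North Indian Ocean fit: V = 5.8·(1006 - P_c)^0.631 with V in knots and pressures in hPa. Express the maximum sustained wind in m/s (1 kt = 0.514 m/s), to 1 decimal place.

ΔP = 1006 − 986 = 20 mb.
V ≈ 5.8 × 20^0.631 = 5.8 × 6.621 ≈ 38.404 kt.
38.404 × 0.514 ≈ 19.74 m/s → 19.7 m/s.

19.7 m/s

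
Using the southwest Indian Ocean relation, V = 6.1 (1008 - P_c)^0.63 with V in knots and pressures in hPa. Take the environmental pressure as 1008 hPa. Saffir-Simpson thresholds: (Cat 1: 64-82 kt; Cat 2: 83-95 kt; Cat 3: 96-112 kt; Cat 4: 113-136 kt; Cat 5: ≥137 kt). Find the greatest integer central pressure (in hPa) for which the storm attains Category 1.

966 hPa

Category 1 begins at V = 64 kt.
Required ΔP = (64/6.1)^(1/0.63) = 10.492^1.587 ≈ 41.73 hPa.
P_c ≤ 1008 − 41.73 = 966.27, so the highest integer P_c is 966 hPa.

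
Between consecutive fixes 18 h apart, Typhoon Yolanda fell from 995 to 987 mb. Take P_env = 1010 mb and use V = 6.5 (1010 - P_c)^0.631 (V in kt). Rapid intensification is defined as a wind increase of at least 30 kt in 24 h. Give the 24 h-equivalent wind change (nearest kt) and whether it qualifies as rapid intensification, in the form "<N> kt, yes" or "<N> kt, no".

V₁: ΔP = 15, V ≈ 6.5 × 15^0.631 ≈ 35.89 kt.
V₂: ΔP = 23, V ≈ 6.5 × 23^0.631 ≈ 47.01 kt.
ΔV over 18 h = 11.12 kt → 24 h equivalent = 11.12 × 24/18 ≈ 14.83 kt.
15 kt < 30 kt ⇒ not rapid intensification.

15 kt, no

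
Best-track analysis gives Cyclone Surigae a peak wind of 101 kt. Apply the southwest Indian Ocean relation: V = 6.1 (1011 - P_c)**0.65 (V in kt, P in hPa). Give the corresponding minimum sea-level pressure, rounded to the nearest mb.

936 mb

ΔP = (V / 6.1)^(1/0.65) = (101/6.1)^1.538.
101/6.1 = 16.557; 16.557^1.538 ≈ 75.05 mb.
P_c = 1011 − 75.05 = 935.95 ≈ 936 mb.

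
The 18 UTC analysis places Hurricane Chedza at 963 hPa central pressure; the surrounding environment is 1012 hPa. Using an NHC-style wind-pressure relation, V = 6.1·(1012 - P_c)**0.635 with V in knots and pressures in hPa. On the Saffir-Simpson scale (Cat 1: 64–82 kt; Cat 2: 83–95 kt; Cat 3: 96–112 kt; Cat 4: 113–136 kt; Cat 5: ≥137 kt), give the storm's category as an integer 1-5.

ΔP = 1012 − 963 = 49 hPa.
V ≈ 6.1 × 49^0.635 = 6.1 × 11.84 ≈ 72 kt.
72 kt falls in the Category 1 band.

1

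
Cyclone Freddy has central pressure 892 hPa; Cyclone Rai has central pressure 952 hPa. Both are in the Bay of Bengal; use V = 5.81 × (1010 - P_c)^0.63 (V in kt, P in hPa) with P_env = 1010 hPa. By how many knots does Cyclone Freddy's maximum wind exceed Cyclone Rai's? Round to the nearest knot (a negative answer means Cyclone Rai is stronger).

Cyclone Freddy: ΔP = 118; V ≈ 5.81 × 118^0.63 ≈ 117.34 kt.
Cyclone Rai: ΔP = 58; V ≈ 5.81 × 58^0.63 ≈ 75.01 kt.
Difference ≈ 117.34 − 75.01 = 42.33 → 42 kt.

42 kt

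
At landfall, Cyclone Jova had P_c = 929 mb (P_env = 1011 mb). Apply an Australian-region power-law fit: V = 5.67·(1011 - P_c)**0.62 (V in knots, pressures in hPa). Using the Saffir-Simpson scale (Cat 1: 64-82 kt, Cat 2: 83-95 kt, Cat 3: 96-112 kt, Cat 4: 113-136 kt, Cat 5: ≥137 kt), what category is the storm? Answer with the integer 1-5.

2

ΔP = 1011 − 929 = 82 mb.
V ≈ 5.67 × 82^0.62 = 5.67 × 15.37 ≈ 87 kt.
87 kt falls in the Category 2 band.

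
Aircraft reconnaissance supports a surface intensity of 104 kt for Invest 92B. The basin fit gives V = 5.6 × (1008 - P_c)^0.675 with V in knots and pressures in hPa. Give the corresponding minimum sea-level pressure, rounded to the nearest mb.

932 mb

ΔP = (V / 5.6)^(1/0.675) = (104/5.6)^1.481.
104/5.6 = 18.571; 18.571^1.481 ≈ 75.82 mb.
P_c = 1008 − 75.82 = 932.18 ≈ 932 mb.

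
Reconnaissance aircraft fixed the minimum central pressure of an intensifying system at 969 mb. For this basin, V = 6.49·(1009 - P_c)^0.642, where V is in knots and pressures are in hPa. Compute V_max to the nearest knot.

ΔP = 1009 − 969 = 40 mb.
40^0.642 ≈ 10.679.
V ≈ 6.49 × 10.679 ≈ 69.3 kt.

69 kt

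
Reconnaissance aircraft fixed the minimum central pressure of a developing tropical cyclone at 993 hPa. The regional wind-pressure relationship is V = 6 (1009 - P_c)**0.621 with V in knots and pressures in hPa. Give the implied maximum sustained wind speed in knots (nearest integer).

34 kt

ΔP = 1009 − 993 = 16 hPa.
16^0.621 ≈ 5.594.
V ≈ 6 × 5.594 ≈ 33.6 kt.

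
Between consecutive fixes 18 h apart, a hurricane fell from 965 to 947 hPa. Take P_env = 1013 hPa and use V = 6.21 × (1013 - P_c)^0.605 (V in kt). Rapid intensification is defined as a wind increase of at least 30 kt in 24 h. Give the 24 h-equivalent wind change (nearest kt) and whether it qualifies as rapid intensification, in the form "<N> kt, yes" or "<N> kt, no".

18 kt, no

V₁: ΔP = 48, V ≈ 6.21 × 48^0.605 ≈ 64.60 kt.
V₂: ΔP = 66, V ≈ 6.21 × 66^0.605 ≈ 78.33 kt.
ΔV over 18 h = 13.73 kt → 24 h equivalent = 13.73 × 24/18 ≈ 18.31 kt.
18 kt < 30 kt ⇒ not rapid intensification.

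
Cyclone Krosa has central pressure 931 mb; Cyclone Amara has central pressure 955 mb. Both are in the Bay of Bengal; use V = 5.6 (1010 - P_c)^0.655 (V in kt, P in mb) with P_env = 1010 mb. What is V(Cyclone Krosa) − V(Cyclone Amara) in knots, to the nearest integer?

Cyclone Krosa: ΔP = 79; V ≈ 5.6 × 79^0.655 ≈ 97.98 kt.
Cyclone Amara: ΔP = 55; V ≈ 5.6 × 55^0.655 ≈ 77.29 kt.
Difference ≈ 97.98 − 77.29 = 20.69 → 21 kt.

21 kt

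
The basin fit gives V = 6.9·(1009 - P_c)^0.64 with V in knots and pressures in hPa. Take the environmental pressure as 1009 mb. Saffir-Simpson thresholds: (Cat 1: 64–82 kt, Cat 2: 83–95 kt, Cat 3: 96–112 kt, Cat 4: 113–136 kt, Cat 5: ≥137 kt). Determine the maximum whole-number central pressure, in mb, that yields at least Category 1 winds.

976 mb

Category 1 begins at V = 64 kt.
Required ΔP = (64/6.9)^(1/0.64) = 9.275^1.562 ≈ 32.47 mb.
P_c ≤ 1009 − 32.47 = 976.53, so the highest integer P_c is 976 mb.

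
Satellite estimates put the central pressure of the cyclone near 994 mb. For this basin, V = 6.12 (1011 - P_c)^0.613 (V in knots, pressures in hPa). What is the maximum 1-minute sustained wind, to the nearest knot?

ΔP = 1011 − 994 = 17 mb.
17^0.613 ≈ 5.679.
V ≈ 6.12 × 5.679 ≈ 34.8 kt.

35 kt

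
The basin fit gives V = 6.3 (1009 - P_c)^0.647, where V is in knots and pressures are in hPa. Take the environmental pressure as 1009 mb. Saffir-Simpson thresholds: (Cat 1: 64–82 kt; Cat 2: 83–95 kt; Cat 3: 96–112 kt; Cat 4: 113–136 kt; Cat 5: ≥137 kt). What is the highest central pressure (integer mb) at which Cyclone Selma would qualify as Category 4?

922 mb

Category 4 begins at V = 113 kt.
Required ΔP = (113/6.3)^(1/0.647) = 17.937^1.546 ≈ 86.65 mb.
P_c ≤ 1009 − 86.65 = 922.35, so the highest integer P_c is 922 mb.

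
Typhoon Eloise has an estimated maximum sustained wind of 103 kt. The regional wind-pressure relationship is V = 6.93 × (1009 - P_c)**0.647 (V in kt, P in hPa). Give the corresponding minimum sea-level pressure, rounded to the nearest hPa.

ΔP = (V / 6.93)^(1/0.647) = (103/6.93)^1.546.
103/6.93 = 14.863; 14.863^1.546 ≈ 64.80 hPa.
P_c = 1009 − 64.80 = 944.20 ≈ 944 hPa.

944 hPa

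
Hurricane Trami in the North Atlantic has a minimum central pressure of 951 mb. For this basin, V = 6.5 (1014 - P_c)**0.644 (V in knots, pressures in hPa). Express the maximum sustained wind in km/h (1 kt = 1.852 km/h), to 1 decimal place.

173.5 km/h

ΔP = 1014 − 951 = 63 mb.
V ≈ 6.5 × 63^0.644 = 6.5 × 14.414 ≈ 93.689 kt.
93.689 × 1.852 ≈ 173.51 km/h → 173.5 km/h.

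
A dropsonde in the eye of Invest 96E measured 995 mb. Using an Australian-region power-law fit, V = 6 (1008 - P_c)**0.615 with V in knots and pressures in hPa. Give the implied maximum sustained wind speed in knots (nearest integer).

ΔP = 1008 − 995 = 13 mb.
13^0.615 ≈ 4.843.
V ≈ 6 × 4.843 ≈ 29.1 kt.

29 kt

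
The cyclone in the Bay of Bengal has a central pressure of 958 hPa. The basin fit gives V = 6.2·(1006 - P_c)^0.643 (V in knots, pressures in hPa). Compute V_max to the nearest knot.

75 kt

ΔP = 1006 − 958 = 48 hPa.
48^0.643 ≈ 12.051.
V ≈ 6.2 × 12.051 ≈ 74.7 kt.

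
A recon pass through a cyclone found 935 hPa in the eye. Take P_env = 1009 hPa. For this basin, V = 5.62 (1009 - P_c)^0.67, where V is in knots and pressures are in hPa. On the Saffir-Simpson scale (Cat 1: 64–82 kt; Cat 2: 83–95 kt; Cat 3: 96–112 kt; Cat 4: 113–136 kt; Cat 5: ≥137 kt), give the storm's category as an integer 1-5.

3

ΔP = 1009 − 935 = 74 hPa.
V ≈ 5.62 × 74^0.67 = 5.62 × 17.88 ≈ 100 kt.
100 kt falls in the Category 3 band.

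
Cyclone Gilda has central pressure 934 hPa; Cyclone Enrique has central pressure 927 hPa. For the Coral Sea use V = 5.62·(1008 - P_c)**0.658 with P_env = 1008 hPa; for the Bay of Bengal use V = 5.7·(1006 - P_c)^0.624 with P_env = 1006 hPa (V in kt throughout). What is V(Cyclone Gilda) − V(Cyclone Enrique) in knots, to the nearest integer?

8 kt

Cyclone Gilda: ΔP = 74; V ≈ 5.62 × 74^0.658 ≈ 95.43 kt.
Cyclone Enrique: ΔP = 79; V ≈ 5.7 × 79^0.624 ≈ 87.10 kt.
Difference ≈ 95.43 − 87.10 = 8.33 → 8 kt.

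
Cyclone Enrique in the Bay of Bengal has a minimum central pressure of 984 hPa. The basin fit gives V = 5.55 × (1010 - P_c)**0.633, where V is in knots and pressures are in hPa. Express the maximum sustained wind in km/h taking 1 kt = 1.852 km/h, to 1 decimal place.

ΔP = 1010 − 984 = 26 hPa.
V ≈ 5.55 × 26^0.633 = 5.55 × 7.865 ≈ 43.649 kt.
43.649 × 1.852 ≈ 80.84 km/h → 80.8 km/h.

80.8 km/h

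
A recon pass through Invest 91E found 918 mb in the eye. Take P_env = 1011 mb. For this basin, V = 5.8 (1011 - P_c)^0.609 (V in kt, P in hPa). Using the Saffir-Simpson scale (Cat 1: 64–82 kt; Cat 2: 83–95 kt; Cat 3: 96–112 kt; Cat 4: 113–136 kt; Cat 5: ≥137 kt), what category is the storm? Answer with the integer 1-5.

ΔP = 1011 − 918 = 93 mb.
V ≈ 5.8 × 93^0.609 = 5.8 × 15.81 ≈ 92 kt.
92 kt falls in the Category 2 band.

2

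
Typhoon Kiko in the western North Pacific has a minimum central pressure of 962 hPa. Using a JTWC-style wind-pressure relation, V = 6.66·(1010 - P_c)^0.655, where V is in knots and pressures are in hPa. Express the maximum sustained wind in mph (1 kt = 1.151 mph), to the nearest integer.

97 mph

ΔP = 1010 − 962 = 48 hPa.
V ≈ 6.66 × 48^0.655 = 6.66 × 12.624 ≈ 84.079 kt.
84.079 × 1.151 ≈ 96.77 mph → 97 mph.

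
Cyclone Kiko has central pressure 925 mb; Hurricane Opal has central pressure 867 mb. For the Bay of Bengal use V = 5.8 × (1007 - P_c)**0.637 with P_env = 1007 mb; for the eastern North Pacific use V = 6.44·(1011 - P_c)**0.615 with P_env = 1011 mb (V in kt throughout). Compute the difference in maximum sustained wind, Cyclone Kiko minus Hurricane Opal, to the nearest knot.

-41 kt

Cyclone Kiko: ΔP = 82; V ≈ 5.8 × 82^0.637 ≈ 96.06 kt.
Hurricane Opal: ΔP = 144; V ≈ 6.44 × 144^0.615 ≈ 136.86 kt.
Difference ≈ 96.06 − 136.86 = -40.80 → -41 kt.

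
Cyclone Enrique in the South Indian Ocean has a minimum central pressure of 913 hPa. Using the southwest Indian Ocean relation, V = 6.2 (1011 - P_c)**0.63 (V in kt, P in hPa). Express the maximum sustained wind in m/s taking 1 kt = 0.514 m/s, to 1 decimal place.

57.3 m/s

ΔP = 1011 − 913 = 98 hPa.
V ≈ 6.2 × 98^0.63 = 6.2 × 17.967 ≈ 111.395 kt.
111.395 × 0.514 ≈ 57.26 m/s → 57.3 m/s.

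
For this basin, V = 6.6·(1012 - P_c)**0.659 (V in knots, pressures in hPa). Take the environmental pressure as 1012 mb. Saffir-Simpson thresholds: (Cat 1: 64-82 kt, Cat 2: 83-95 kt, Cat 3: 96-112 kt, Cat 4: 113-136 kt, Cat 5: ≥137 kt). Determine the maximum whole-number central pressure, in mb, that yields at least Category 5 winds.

912 mb

Category 5 begins at V = 137 kt.
Required ΔP = (137/6.6)^(1/0.659) = 20.758^1.517 ≈ 99.71 mb.
P_c ≤ 1012 − 99.71 = 912.29, so the highest integer P_c is 912 mb.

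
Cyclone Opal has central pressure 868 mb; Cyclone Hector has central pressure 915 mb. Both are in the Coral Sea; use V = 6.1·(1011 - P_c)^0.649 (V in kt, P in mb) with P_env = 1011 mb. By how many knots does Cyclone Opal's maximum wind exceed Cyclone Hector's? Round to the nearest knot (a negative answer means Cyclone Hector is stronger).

Cyclone Opal: ΔP = 143; V ≈ 6.1 × 143^0.649 ≈ 152.81 kt.
Cyclone Hector: ΔP = 96; V ≈ 6.1 × 96^0.649 ≈ 117.98 kt.
Difference ≈ 152.81 − 117.98 = 34.83 → 35 kt.

35 kt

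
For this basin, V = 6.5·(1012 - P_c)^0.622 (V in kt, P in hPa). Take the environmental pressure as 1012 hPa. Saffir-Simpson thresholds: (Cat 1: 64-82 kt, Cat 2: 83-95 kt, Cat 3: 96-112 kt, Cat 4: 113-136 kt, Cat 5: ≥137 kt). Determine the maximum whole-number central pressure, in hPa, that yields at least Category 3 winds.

Category 3 begins at V = 96 kt.
Required ΔP = (96/6.5)^(1/0.622) = 14.769^1.608 ≈ 75.86 hPa.
P_c ≤ 1012 − 75.86 = 936.14, so the highest integer P_c is 936 hPa.

936 hPa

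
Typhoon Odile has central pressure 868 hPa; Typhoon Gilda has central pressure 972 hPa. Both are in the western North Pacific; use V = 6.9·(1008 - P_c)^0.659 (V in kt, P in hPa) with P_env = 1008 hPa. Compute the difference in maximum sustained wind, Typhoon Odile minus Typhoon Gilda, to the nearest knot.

106 kt

Typhoon Odile: ΔP = 140; V ≈ 6.9 × 140^0.659 ≈ 179.12 kt.
Typhoon Gilda: ΔP = 36; V ≈ 6.9 × 36^0.659 ≈ 73.19 kt.
Difference ≈ 179.12 − 73.19 = 105.93 → 106 kt.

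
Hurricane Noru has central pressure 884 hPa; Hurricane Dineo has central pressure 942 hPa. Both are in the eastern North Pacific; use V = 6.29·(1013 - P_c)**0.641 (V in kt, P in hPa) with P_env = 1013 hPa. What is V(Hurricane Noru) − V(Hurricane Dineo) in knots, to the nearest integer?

45 kt

Hurricane Noru: ΔP = 129; V ≈ 6.29 × 129^0.641 ≈ 141.76 kt.
Hurricane Dineo: ΔP = 71; V ≈ 6.29 × 71^0.641 ≈ 96.67 kt.
Difference ≈ 141.76 − 96.67 = 45.09 → 45 kt.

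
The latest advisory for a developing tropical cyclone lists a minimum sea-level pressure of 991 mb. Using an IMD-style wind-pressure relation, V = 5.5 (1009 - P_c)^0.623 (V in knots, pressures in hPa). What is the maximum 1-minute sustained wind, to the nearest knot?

ΔP = 1009 − 991 = 18 mb.
18^0.623 ≈ 6.054.
V ≈ 5.5 × 6.054 ≈ 33.3 kt.

33 kt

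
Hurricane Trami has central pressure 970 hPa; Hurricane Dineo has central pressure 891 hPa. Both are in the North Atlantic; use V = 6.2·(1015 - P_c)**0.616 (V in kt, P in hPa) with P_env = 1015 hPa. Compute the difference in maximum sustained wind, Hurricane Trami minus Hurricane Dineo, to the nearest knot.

Hurricane Trami: ΔP = 45; V ≈ 6.2 × 45^0.616 ≈ 64.68 kt.
Hurricane Dineo: ΔP = 124; V ≈ 6.2 × 124^0.616 ≈ 120.76 kt.
Difference ≈ 64.68 − 120.76 = -56.08 → -56 kt.

-56 kt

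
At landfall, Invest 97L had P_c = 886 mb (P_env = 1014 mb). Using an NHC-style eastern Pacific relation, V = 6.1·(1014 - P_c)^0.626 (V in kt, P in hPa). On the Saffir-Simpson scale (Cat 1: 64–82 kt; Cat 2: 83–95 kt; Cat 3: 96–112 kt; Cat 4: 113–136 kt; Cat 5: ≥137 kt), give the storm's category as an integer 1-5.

4

ΔP = 1014 − 886 = 128 mb.
V ≈ 6.1 × 128^0.626 = 6.1 × 20.85 ≈ 127 kt.
127 kt falls in the Category 4 band.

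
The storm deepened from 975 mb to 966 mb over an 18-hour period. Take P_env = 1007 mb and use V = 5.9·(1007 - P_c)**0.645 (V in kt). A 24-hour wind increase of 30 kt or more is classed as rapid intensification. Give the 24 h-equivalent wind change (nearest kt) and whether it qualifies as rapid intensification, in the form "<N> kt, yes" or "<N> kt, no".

13 kt, no

V₁: ΔP = 32, V ≈ 5.9 × 32^0.645 ≈ 55.17 kt.
V₂: ΔP = 41, V ≈ 5.9 × 41^0.645 ≈ 64.73 kt.
ΔV over 18 h = 9.56 kt → 24 h equivalent = 9.56 × 24/18 ≈ 12.75 kt.
13 kt < 30 kt ⇒ not rapid intensification.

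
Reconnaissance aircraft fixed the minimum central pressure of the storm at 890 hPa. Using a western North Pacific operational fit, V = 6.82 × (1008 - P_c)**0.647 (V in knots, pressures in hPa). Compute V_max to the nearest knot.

149 kt

ΔP = 1008 − 890 = 118 hPa.
118^0.647 ≈ 21.903.
V ≈ 6.82 × 21.903 ≈ 149.4 kt.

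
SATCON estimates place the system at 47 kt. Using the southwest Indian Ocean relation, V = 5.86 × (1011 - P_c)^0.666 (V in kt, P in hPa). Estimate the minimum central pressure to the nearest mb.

ΔP = (V / 5.86)^(1/0.666) = (47/5.86)^1.502.
47/5.86 = 8.020; 8.020^1.502 ≈ 22.79 mb.
P_c = 1011 − 22.79 = 988.21 ≈ 988 mb.

988 mb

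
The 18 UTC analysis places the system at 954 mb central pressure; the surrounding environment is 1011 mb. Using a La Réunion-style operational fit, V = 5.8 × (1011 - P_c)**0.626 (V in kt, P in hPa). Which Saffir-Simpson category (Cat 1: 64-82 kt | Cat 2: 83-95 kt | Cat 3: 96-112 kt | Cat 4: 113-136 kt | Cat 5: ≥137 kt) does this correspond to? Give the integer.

ΔP = 1011 − 954 = 57 mb.
V ≈ 5.8 × 57^0.626 = 5.8 × 12.57 ≈ 73 kt.
73 kt falls in the Category 1 band.

1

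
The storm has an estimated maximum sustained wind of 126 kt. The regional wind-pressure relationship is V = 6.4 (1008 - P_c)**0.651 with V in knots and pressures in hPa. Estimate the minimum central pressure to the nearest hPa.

911 hPa

ΔP = (V / 6.4)^(1/0.651) = (126/6.4)^1.536.
126/6.4 = 19.688; 19.688^1.536 ≈ 97.28 hPa.
P_c = 1008 − 97.28 = 910.72 ≈ 911 hPa.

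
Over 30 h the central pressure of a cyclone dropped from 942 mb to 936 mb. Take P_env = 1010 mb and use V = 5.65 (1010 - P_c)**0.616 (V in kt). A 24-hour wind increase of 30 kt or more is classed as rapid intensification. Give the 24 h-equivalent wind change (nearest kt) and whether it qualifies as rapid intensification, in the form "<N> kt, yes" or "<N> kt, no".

V₁: ΔP = 68, V ≈ 5.65 × 68^0.616 ≈ 76.01 kt.
V₂: ΔP = 74, V ≈ 5.65 × 74^0.616 ≈ 80.07 kt.
ΔV over 30 h = 4.06 kt → 24 h equivalent = 4.06 × 24/30 ≈ 3.25 kt.
3 kt < 30 kt ⇒ not rapid intensification.

3 kt, no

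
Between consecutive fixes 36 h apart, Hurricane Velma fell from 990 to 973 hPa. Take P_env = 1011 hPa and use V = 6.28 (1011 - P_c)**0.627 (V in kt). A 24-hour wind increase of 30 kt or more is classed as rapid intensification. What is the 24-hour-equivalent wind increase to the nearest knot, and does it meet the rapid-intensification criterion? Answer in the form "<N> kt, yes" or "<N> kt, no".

13 kt, no

V₁: ΔP = 21, V ≈ 6.28 × 21^0.627 ≈ 42.36 kt.
V₂: ΔP = 38, V ≈ 6.28 × 38^0.627 ≈ 61.44 kt.
ΔV over 36 h = 19.08 kt → 24 h equivalent = 19.08 × 24/36 ≈ 12.72 kt.
13 kt < 30 kt ⇒ not rapid intensification.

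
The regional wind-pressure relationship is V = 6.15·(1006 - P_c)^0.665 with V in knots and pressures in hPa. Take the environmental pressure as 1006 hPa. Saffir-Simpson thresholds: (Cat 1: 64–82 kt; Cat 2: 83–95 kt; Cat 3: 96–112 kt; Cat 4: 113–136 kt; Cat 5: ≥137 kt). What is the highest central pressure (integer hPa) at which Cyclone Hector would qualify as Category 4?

926 hPa

Category 4 begins at V = 113 kt.
Required ΔP = (113/6.15)^(1/0.665) = 18.374^1.504 ≈ 79.63 hPa.
P_c ≤ 1006 − 79.63 = 926.37, so the highest integer P_c is 926 hPa.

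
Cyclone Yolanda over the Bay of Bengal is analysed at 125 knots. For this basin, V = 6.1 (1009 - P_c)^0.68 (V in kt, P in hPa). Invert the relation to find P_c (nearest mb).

ΔP = (V / 6.1)^(1/0.68) = (125/6.1)^1.471.
125/6.1 = 20.492; 20.492^1.471 ≈ 84.88 mb.
P_c = 1009 − 84.88 = 924.12 ≈ 924 mb.

924 mb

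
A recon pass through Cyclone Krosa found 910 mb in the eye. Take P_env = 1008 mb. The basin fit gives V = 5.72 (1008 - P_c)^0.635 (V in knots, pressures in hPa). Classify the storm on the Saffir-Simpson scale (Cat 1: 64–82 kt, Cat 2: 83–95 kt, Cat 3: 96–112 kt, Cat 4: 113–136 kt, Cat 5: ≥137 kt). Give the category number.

ΔP = 1008 − 910 = 98 mb.
V ≈ 5.72 × 98^0.635 = 5.72 × 18.38 ≈ 105 kt.
105 kt falls in the Category 3 band.

3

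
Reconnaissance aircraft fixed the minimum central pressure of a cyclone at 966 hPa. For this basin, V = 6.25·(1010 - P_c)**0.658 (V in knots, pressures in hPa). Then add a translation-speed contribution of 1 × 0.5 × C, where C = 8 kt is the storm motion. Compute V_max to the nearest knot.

ΔP = 1010 − 966 = 44 hPa.
44^0.658 ≈ 12.061.
V ≈ 6.25 × 12.061 ≈ 75.4 kt.
Translation term: 1 × 0.5 × 8 = 4 kt.
Corrected V ≈ 79.4 kt → 79 kt.

79 kt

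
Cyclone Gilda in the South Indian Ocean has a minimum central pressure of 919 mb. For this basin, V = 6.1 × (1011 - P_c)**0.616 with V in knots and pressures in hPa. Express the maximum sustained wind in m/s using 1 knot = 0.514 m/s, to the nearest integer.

ΔP = 1011 − 919 = 92 mb.
V ≈ 6.1 × 92^0.616 = 6.1 × 16.207 ≈ 98.861 kt.
98.861 × 0.514 ≈ 50.81 m/s → 51 m/s.

51 m/s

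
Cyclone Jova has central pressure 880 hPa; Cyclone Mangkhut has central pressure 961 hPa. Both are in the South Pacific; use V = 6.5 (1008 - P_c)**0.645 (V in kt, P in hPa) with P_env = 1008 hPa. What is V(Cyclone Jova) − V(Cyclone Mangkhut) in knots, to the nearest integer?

71 kt

Cyclone Jova: ΔP = 128; V ≈ 6.5 × 128^0.645 ≈ 148.62 kt.
Cyclone Mangkhut: ΔP = 47; V ≈ 6.5 × 47^0.645 ≈ 77.88 kt.
Difference ≈ 148.62 − 77.88 = 70.74 → 71 kt.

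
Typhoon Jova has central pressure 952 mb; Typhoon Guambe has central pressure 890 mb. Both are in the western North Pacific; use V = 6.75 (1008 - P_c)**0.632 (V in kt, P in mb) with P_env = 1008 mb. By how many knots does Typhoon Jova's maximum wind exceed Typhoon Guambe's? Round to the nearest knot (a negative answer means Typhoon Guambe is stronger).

Typhoon Jova: ΔP = 56; V ≈ 6.75 × 56^0.632 ≈ 85.93 kt.
Typhoon Guambe: ΔP = 118; V ≈ 6.75 × 118^0.632 ≈ 137.64 kt.
Difference ≈ 85.93 − 137.64 = -51.71 → -52 kt.

-52 kt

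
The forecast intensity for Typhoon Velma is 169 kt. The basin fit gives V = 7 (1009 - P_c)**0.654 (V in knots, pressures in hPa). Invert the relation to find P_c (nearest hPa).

ΔP = (V / 7)^(1/0.654) = (169/7)^1.529.
169/7 = 24.143; 24.143^1.529 ≈ 130.12 hPa.
P_c = 1009 − 130.12 = 878.88 ≈ 879 hPa.

879 hPa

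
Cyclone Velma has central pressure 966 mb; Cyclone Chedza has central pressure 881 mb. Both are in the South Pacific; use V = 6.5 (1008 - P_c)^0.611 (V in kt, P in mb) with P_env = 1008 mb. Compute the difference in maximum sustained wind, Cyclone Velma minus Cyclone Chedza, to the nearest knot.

Cyclone Velma: ΔP = 42; V ≈ 6.5 × 42^0.611 ≈ 63.79 kt.
Cyclone Chedza: ΔP = 127; V ≈ 6.5 × 127^0.611 ≈ 125.41 kt.
Difference ≈ 63.79 − 125.41 = -61.62 → -62 kt.

-62 kt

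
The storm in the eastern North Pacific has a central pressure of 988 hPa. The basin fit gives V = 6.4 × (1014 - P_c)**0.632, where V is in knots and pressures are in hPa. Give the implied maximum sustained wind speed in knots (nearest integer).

ΔP = 1014 − 988 = 26 hPa.
26^0.632 ≈ 7.839.
V ≈ 6.4 × 7.839 ≈ 50.2 kt.

50 kt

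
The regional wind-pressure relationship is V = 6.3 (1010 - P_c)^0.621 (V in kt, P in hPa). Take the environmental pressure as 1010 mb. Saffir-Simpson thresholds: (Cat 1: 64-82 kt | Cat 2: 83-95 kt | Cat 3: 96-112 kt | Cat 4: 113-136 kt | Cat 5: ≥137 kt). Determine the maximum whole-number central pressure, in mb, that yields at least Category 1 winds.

968 mb

Category 1 begins at V = 64 kt.
Required ΔP = (64/6.3)^(1/0.621) = 10.159^1.610 ≈ 41.81 mb.
P_c ≤ 1010 − 41.81 = 968.19, so the highest integer P_c is 968 mb.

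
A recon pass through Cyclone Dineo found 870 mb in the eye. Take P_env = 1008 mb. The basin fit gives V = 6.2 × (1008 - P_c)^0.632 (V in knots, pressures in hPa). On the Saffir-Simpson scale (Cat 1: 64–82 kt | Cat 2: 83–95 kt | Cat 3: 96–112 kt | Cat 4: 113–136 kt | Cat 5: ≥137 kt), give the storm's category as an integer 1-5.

ΔP = 1008 − 870 = 138 mb.
V ≈ 6.2 × 138^0.632 = 6.2 × 22.51 ≈ 140 kt.
140 kt falls in the Category 5 band.

5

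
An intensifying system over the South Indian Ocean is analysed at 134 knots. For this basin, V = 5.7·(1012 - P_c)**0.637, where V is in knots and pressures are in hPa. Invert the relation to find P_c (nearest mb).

ΔP = (V / 5.7)^(1/0.637) = (134/5.7)^1.570.
134/5.7 = 23.509; 23.509^1.570 ≈ 142.11 mb.
P_c = 1012 − 142.11 = 869.89 ≈ 870 mb.

870 mb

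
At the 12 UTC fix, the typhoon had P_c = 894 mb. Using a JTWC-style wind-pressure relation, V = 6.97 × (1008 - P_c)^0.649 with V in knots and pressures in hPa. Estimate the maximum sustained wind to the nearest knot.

ΔP = 1008 − 894 = 114 mb.
114^0.649 ≈ 21.624.
V ≈ 6.97 × 21.624 ≈ 150.7 kt.

151 kt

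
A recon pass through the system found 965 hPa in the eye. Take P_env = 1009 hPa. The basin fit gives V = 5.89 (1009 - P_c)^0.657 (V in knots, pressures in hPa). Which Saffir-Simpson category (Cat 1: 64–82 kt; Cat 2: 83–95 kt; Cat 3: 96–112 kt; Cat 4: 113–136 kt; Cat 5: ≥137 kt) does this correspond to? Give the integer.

ΔP = 1009 − 965 = 44 hPa.
V ≈ 5.89 × 44^0.657 = 5.89 × 12.02 ≈ 71 kt.
71 kt falls in the Category 1 band.

1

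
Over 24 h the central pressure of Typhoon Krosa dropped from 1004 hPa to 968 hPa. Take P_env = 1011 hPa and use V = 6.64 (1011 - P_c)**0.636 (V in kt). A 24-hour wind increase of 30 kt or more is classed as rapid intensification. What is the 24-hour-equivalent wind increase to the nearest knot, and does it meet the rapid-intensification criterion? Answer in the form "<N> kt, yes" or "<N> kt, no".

V₁: ΔP = 7, V ≈ 6.64 × 7^0.636 ≈ 22.89 kt.
V₂: ΔP = 43, V ≈ 6.64 × 43^0.636 ≈ 72.62 kt.
ΔV over 24 h = 49.73 kt → 24 h equivalent = 49.73 × 24/24 ≈ 49.73 kt.
50 kt ≥ 30 kt ⇒ rapid intensification.

50 kt, yes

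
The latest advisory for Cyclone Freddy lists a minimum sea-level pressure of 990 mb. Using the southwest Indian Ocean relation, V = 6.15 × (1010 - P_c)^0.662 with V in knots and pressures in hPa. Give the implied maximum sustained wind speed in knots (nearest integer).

45 kt

ΔP = 1010 − 990 = 20 mb.
20^0.662 ≈ 7.266.
V ≈ 6.15 × 7.266 ≈ 44.7 kt.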